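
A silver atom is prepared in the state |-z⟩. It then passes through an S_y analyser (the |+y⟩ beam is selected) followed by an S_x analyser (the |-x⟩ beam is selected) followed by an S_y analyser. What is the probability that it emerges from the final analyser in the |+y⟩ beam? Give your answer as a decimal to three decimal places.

0.125

First analyser (S_y): from |-z⟩, P(|+y⟩) = 1/2.
After stage 1 the state is |+y⟩; P(|-x⟩) = |⟨-x|+y⟩|² = 1/2.
After stage 2 the state is |-x⟩; P(|+y⟩) = |⟨+y|-x⟩|² = 1/2.
Joint probability = 1/2 × 1/2 × 1/2 = 0.125.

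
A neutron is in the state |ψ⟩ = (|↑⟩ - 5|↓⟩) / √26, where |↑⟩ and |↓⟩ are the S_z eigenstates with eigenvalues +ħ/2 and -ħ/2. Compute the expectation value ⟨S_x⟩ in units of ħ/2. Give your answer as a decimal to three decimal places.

⟨σ_x⟩ = 2 Re(a* b)/(|a|²+|b|²) with a = 1, b = -5.
a* b = -5, so ⟨σ_x⟩ = -10/26.
⟨S_x⟩ = (ħ/2)·⟨σ_x⟩.

-0.385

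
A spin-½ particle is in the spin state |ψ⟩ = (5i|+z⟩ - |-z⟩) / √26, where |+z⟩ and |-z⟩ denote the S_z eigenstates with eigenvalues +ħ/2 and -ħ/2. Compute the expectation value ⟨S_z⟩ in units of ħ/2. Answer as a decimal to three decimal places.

⟨σ_z⟩ = |a|² - |b|² divided by |a|²+|b|², with a, b the |+z⟩, |-z⟩ amplitudes.
= (25 - 1)/26 = 24/26.
⟨S_z⟩ = (ħ/2)·⟨σ_z⟩.

0.923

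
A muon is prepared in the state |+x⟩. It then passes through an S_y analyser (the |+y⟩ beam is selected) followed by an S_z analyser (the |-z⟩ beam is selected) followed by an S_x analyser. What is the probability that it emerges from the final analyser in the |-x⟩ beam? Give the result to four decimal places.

First analyser (S_y): from |+x⟩, P(|+y⟩) = 1/2.
After stage 1 the state is |+y⟩; P(|-z⟩) = |⟨-z|+y⟩|² = 1/2.
After stage 2 the state is |-z⟩; P(|-x⟩) = |⟨-x|-z⟩|² = 1/2.
Joint probability = 1/2 × 1/2 × 1/2 = 0.1250.

0.1250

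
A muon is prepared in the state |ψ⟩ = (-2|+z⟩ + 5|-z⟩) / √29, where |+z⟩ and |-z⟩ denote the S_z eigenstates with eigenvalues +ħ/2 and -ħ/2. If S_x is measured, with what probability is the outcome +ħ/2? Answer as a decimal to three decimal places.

|+x⟩ = (|+z⟩ + |-z⟩)/√2, so ⟨+x|ψ⟩ = (3) / (√2·√29).
P = |3|² / 58 = 9/58.

0.155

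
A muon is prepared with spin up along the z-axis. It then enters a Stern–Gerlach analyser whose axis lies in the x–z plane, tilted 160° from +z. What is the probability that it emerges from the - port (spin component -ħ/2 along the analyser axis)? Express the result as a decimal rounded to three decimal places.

For spin-½, the probability of finding spin-up along an axis at angle θ to the initial spin direction is cos²(θ/2); spin-down is sin²(θ/2).
θ = 160°, so P = sin²(80°) ≈ 0.970.

0.970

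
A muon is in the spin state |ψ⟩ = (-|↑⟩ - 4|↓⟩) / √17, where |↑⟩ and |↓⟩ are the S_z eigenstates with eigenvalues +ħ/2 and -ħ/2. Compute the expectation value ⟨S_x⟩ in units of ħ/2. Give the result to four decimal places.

0.4706

⟨σ_x⟩ = 2 Re(a* b)/(|a|²+|b|²) with a = -1, b = -4.
a* b = 4, so ⟨σ_x⟩ = 8/17.
⟨S_x⟩ = (ħ/2)·⟨σ_x⟩.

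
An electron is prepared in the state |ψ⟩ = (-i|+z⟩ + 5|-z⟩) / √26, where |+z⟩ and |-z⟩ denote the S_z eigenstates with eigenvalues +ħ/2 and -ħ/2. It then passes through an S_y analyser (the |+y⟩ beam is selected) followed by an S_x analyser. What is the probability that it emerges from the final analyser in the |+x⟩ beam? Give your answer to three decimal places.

0.346

First analyser (S_y): P(|+y⟩) = |⟨+y|ψ⟩|² = 36/52.
After stage 1 the state is |+y⟩; P(|+x⟩) = |⟨+x|+y⟩|² = 1/2.
Joint probability = 36/52 × 1/2 = 0.346.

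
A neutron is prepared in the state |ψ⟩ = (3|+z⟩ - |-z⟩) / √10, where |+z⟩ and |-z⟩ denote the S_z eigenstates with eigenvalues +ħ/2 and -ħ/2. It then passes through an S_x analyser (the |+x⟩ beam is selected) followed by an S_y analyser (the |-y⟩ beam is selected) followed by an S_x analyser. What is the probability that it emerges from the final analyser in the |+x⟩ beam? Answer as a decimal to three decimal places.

First analyser (S_x): P(|+x⟩) = |⟨+x|ψ⟩|² = 4/20.
After stage 1 the state is |+x⟩; P(|-y⟩) = |⟨-y|+x⟩|² = 1/2.
After stage 2 the state is |-y⟩; P(|+x⟩) = |⟨+x|-y⟩|² = 1/2.
Joint probability = 4/20 × 1/2 × 1/2 = 0.050.

0.050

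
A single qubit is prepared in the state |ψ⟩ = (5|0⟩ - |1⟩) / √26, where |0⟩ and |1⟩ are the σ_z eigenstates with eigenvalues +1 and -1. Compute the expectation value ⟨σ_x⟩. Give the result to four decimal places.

⟨σ_x⟩ = 2 Re(a* b)/(|a|²+|b|²) with a = 5, b = -1.
a* b = -5, so ⟨σ_x⟩ = -10/26.

-0.3846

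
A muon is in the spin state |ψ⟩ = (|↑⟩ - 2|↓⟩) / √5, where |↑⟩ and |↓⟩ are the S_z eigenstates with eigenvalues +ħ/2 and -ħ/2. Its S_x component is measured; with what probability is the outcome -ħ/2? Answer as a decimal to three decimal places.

0.900

|-x⟩ = (|↑⟩ - |↓⟩)/√2, so ⟨-x|ψ⟩ = (3) / (√2·√5).
P = |3|² / 10 = 9/10.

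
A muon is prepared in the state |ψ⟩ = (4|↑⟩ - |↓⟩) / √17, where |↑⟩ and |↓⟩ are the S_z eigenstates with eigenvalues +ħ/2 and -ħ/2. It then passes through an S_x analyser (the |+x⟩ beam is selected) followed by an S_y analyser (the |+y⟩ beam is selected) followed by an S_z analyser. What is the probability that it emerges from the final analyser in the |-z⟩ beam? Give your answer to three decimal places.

First analyser (S_x): P(|+x⟩) = |⟨+x|ψ⟩|² = 9/34.
After stage 1 the state is |+x⟩; P(|+y⟩) = |⟨+y|+x⟩|² = 1/2.
After stage 2 the state is |+y⟩; P(|-z⟩) = |⟨-z|+y⟩|² = 1/2.
Joint probability = 9/34 × 1/2 × 1/2 = 0.066.

0.066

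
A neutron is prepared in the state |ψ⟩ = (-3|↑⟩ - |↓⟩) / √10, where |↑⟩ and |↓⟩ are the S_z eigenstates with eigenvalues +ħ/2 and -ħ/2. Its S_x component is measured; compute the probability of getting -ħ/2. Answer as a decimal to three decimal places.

0.200

|-x⟩ = (|↑⟩ - |↓⟩)/√2, so ⟨-x|ψ⟩ = (-2) / (√2·√10).
P = |-2|² / 20 = 4/20.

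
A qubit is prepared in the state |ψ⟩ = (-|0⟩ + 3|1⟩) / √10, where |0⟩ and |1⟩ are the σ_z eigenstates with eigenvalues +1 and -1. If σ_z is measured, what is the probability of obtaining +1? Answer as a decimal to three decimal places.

0.100

The +1 outcome corresponds to |0⟩. Its amplitude in |ψ⟩ is -1/√10.
P = |-1|² / 10 = 1/10.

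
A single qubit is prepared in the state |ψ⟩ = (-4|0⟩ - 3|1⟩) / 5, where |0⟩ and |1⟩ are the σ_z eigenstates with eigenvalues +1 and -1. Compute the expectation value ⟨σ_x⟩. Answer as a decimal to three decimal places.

0.960

⟨σ_x⟩ = 2 Re(a* b)/(|a|²+|b|²) with a = -4, b = -3.
a* b = 12, so ⟨σ_x⟩ = 24/25.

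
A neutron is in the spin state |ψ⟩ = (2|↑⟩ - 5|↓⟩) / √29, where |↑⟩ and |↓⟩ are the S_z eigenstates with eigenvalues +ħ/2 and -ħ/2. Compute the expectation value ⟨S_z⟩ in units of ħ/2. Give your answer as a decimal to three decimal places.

-0.724

⟨σ_z⟩ = |a|² - |b|² divided by |a|²+|b|², with a, b the |↑⟩, |↓⟩ amplitudes.
= (4 - 25)/29 = -21/29.
⟨S_z⟩ = (ħ/2)·⟨σ_z⟩.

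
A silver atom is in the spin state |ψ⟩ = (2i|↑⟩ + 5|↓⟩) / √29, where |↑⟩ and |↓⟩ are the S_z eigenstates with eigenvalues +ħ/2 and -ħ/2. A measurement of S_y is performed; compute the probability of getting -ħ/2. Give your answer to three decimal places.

|-y⟩ = (|↑⟩ - i|↓⟩)/√2, so ⟨-y|ψ⟩ = (7i) / (√2·√29).
P = |7i|² / 58 = 49/58.

0.845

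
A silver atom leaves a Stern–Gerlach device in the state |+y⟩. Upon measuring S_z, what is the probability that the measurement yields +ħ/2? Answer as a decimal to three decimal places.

In the S_z basis, |+y⟩ = (|↑⟩ + i|↓⟩)/√2 and |+z⟩ = |↑⟩.
|⟨+z|+y⟩|² = 1/2.

0.500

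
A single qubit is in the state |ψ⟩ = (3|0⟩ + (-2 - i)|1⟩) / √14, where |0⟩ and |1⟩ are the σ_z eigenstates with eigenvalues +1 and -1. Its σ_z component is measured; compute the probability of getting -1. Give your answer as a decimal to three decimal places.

0.357

The -1 outcome corresponds to |1⟩. Its amplitude in |ψ⟩ is (-2 - i)/√14.
P = |-2 - i|² / 14 = 5/14.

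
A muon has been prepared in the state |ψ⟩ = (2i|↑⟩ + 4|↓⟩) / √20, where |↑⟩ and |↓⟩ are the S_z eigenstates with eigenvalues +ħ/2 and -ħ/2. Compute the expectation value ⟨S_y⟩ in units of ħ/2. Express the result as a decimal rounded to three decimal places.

-0.800

⟨σ_y⟩ = 2 Im(a* b)/(|a|²+|b|²) with a = 2i, b = 4.
a* b = -8i, so ⟨σ_y⟩ = -16/20.
⟨S_y⟩ = (ħ/2)·⟨σ_y⟩.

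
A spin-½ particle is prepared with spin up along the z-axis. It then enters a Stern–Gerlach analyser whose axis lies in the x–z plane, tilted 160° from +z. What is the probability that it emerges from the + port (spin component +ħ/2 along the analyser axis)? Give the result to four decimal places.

For spin-½, the probability of finding spin-up along an axis at angle θ to the initial spin direction is cos²(θ/2); spin-down is sin²(θ/2).
θ = 160°, so P = cos²(80°) ≈ 0.0302.

0.0302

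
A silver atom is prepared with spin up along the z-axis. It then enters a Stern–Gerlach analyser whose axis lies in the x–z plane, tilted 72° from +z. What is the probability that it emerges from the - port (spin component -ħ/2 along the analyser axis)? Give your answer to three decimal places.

For spin-½, the probability of finding spin-up along an axis at angle θ to the initial spin direction is cos²(θ/2); spin-down is sin²(θ/2).
θ = 72°, so P = sin²(36°) ≈ 0.345.

0.345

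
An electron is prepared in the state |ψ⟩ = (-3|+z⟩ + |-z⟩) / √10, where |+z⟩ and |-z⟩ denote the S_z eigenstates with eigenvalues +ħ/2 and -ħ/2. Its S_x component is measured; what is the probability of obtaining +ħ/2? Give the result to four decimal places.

0.2000

|+x⟩ = (|+z⟩ + |-z⟩)/√2, so ⟨+x|ψ⟩ = (-2) / (√2·√10).
P = |-2|² / 20 = 4/20.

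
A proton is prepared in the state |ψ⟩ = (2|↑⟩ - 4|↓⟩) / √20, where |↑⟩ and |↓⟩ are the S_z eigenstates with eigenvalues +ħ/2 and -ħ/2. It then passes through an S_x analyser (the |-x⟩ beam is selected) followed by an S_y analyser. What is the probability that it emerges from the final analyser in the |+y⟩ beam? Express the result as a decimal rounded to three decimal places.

0.450

First analyser (S_x): P(|-x⟩) = |⟨-x|ψ⟩|² = 36/40.
After stage 1 the state is |-x⟩; P(|+y⟩) = |⟨+y|-x⟩|² = 1/2.
Joint probability = 36/40 × 1/2 = 0.450.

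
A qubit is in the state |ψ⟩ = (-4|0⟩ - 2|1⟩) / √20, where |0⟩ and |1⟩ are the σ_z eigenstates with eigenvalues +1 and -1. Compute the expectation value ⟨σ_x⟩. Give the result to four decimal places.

0.8000

⟨σ_x⟩ = 2 Re(a* b)/(|a|²+|b|²) with a = -4, b = -2.
a* b = 8, so ⟨σ_x⟩ = 16/20.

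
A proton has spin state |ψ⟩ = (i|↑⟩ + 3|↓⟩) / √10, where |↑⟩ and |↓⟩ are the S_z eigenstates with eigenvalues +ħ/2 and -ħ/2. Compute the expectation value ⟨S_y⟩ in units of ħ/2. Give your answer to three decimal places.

⟨σ_y⟩ = 2 Im(a* b)/(|a|²+|b|²) with a = i, b = 3.
a* b = -3i, so ⟨σ_y⟩ = -6/10.
⟨S_y⟩ = (ħ/2)·⟨σ_y⟩.

-0.600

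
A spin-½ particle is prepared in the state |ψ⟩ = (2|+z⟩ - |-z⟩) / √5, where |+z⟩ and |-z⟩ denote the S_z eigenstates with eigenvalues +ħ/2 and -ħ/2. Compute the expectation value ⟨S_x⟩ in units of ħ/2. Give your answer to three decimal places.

-0.800

⟨σ_x⟩ = 2 Re(a* b)/(|a|²+|b|²) with a = 2, b = -1.
a* b = -2, so ⟨σ_x⟩ = -4/5.
⟨S_x⟩ = (ħ/2)·⟨σ_x⟩.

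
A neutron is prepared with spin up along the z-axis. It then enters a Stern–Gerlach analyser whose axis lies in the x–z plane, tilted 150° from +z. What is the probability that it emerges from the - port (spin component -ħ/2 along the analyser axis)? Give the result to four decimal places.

0.9330

For spin-½, the probability of finding spin-up along an axis at angle θ to the initial spin direction is cos²(θ/2); spin-down is sin²(θ/2).
θ = 150°, so P = sin²(75°) ≈ 0.9330.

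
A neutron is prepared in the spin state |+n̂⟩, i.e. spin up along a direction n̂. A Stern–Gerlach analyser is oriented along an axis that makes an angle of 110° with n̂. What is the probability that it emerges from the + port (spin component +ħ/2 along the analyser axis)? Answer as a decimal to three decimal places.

0.329

For spin-½, the probability of finding spin-up along an axis at angle θ to the initial spin direction is cos²(θ/2); spin-down is sin²(θ/2).
θ = 110°, so P = cos²(55°) ≈ 0.329.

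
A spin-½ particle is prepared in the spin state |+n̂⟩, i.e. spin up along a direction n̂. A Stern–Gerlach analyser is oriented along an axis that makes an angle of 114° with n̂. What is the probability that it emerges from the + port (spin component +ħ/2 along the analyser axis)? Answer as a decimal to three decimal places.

For spin-½, the probability of finding spin-up along an axis at angle θ to the initial spin direction is cos²(θ/2); spin-down is sin²(θ/2).
θ = 114°, so P = cos²(57°) ≈ 0.297.

0.297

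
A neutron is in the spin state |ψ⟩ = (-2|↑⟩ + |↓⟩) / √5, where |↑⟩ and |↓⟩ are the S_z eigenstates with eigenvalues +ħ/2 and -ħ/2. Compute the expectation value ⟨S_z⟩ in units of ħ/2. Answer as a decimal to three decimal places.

⟨σ_z⟩ = |a|² - |b|² divided by |a|²+|b|², with a, b the |↑⟩, |↓⟩ amplitudes.
= (4 - 1)/5 = 3/5.
⟨S_z⟩ = (ħ/2)·⟨σ_z⟩.

0.600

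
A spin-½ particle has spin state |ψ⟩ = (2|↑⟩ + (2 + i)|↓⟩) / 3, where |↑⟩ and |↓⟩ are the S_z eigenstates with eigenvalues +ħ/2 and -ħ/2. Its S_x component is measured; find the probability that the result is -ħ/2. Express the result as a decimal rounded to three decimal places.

0.056

|-x⟩ = (|↑⟩ - |↓⟩)/√2, so ⟨-x|ψ⟩ = (-i) / (√2·3).
P = |-i|² / 18 = 1/18.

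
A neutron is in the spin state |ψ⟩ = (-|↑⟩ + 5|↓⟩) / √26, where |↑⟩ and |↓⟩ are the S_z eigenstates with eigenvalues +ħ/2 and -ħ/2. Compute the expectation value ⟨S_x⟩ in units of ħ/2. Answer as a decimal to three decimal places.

⟨σ_x⟩ = 2 Re(a* b)/(|a|²+|b|²) with a = -1, b = 5.
a* b = -5, so ⟨σ_x⟩ = -10/26.
⟨S_x⟩ = (ħ/2)·⟨σ_x⟩.

-0.385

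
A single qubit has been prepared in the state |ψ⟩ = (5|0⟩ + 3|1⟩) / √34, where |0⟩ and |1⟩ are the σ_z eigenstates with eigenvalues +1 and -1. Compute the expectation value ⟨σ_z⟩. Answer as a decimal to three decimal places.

⟨σ_z⟩ = |a|² - |b|² divided by |a|²+|b|², with a, b the |0⟩, |1⟩ amplitudes.
= (25 - 9)/34 = 16/34.

0.471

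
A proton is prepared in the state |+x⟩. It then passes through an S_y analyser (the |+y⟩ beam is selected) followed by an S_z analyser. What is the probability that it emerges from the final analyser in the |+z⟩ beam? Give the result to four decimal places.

First analyser (S_y): from |+x⟩, P(|+y⟩) = 1/2.
After stage 1 the state is |+y⟩; P(|+z⟩) = |⟨+z|+y⟩|² = 1/2.
Joint probability = 1/2 × 1/2 = 0.2500.

0.2500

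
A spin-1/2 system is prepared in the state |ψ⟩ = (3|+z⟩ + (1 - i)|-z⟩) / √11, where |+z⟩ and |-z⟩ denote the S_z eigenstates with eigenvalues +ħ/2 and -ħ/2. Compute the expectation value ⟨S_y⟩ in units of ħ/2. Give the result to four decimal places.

-0.5455

⟨σ_y⟩ = 2 Im(a* b)/(|a|²+|b|²) with a = 3, b = (1 - i).
a* b = (3 - 3i), so ⟨σ_y⟩ = -6/11.
⟨S_y⟩ = (ħ/2)·⟨σ_y⟩.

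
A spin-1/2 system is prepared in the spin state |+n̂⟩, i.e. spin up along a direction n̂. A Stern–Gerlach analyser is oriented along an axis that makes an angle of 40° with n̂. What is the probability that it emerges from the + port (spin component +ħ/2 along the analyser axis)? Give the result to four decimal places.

For spin-½, the probability of finding spin-up along an axis at angle θ to the initial spin direction is cos²(θ/2); spin-down is sin²(θ/2).
θ = 40°, so P = cos²(20°) ≈ 0.8830.

0.8830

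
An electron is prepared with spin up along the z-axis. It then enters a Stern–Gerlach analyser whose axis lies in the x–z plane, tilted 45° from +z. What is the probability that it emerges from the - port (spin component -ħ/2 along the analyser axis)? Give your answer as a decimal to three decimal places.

For spin-½, the probability of finding spin-up along an axis at angle θ to the initial spin direction is cos²(θ/2); spin-down is sin²(θ/2).
θ = 45°, so P = sin²(22.5°) ≈ 0.146.

0.146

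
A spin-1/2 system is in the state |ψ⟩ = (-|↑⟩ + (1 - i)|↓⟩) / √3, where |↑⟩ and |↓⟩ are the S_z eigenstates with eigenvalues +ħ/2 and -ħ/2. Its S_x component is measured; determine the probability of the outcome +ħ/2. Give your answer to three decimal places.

0.167

|+x⟩ = (|↑⟩ + |↓⟩)/√2, so ⟨+x|ψ⟩ = (-i) / (√2·√3).
P = |-i|² / 6 = 1/6.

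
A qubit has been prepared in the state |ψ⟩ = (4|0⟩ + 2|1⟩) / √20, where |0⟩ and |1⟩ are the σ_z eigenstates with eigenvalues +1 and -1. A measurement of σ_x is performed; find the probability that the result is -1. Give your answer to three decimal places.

|-x⟩ = (|0⟩ - |1⟩)/√2, so ⟨-x|ψ⟩ = (2) / (√2·√20).
P = |2|² / 40 = 4/40.

0.100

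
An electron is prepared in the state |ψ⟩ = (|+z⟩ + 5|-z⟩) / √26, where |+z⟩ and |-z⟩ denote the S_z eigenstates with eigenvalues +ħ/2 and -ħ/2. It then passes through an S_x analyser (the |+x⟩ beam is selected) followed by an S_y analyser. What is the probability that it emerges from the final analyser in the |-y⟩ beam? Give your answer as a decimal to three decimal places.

First analyser (S_x): P(|+x⟩) = |⟨+x|ψ⟩|² = 36/52.
After stage 1 the state is |+x⟩; P(|-y⟩) = |⟨-y|+x⟩|² = 1/2.
Joint probability = 36/52 × 1/2 = 0.346.

0.346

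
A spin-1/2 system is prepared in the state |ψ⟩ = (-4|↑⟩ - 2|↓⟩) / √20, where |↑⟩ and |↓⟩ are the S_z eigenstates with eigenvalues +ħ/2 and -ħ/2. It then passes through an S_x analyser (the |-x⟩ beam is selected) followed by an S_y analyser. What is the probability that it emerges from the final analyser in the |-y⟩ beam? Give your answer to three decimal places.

0.050

First analyser (S_x): P(|-x⟩) = |⟨-x|ψ⟩|² = 4/40.
After stage 1 the state is |-x⟩; P(|-y⟩) = |⟨-y|-x⟩|² = 1/2.
Joint probability = 4/40 × 1/2 = 0.050.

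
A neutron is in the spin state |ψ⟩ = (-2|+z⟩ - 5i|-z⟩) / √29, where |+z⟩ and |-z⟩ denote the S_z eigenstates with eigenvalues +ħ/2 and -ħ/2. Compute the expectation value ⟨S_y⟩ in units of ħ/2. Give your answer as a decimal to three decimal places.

⟨σ_y⟩ = 2 Im(a* b)/(|a|²+|b|²) with a = -2, b = -5i.
a* b = 10i, so ⟨σ_y⟩ = 20/29.
⟨S_y⟩ = (ħ/2)·⟨σ_y⟩.

0.690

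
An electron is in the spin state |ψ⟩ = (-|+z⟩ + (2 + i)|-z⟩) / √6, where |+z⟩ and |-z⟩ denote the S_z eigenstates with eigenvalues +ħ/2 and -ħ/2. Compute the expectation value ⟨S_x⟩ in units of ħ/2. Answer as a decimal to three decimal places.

-0.667

⟨σ_x⟩ = 2 Re(a* b)/(|a|²+|b|²) with a = -1, b = (2 + i).
a* b = (-2 - i), so ⟨σ_x⟩ = -4/6.
⟨S_x⟩ = (ħ/2)·⟨σ_x⟩.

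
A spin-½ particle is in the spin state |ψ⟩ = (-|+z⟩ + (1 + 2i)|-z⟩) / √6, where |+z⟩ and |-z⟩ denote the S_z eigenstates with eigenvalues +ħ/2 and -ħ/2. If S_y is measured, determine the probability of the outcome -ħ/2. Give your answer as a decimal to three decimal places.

0.833

|-y⟩ = (|+z⟩ - i|-z⟩)/√2, so ⟨-y|ψ⟩ = (-3 + i) / (√2·√6).
P = |-3 + i|² / 12 = 10/12.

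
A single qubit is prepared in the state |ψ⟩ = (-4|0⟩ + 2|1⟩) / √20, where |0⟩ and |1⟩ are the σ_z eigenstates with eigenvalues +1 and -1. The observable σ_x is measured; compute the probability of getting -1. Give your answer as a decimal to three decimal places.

0.900

|-x⟩ = (|0⟩ - |1⟩)/√2, so ⟨-x|ψ⟩ = (-6) / (√2·√20).
P = |-6|² / 40 = 36/40.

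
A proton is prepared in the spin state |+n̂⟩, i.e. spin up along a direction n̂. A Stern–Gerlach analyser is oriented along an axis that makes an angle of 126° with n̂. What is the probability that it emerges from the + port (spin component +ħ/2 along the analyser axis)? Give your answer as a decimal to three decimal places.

0.206

For spin-½, the probability of finding spin-up along an axis at angle θ to the initial spin direction is cos²(θ/2); spin-down is sin²(θ/2).
θ = 126°, so P = cos²(63°) ≈ 0.206.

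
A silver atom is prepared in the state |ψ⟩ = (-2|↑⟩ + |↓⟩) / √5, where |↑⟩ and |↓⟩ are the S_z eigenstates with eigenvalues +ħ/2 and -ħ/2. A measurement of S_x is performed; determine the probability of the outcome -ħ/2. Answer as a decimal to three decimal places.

0.900

|-x⟩ = (|↑⟩ - |↓⟩)/√2, so ⟨-x|ψ⟩ = (-3) / (√2·√5).
P = |-3|² / 10 = 9/10.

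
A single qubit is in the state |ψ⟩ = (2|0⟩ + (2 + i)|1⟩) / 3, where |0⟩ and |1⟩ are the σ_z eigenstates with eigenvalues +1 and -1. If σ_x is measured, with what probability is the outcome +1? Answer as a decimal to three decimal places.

|+x⟩ = (|0⟩ + |1⟩)/√2, so ⟨+x|ψ⟩ = (4 + i) / (√2·3).
P = |4 + i|² / 18 = 17/18.

0.944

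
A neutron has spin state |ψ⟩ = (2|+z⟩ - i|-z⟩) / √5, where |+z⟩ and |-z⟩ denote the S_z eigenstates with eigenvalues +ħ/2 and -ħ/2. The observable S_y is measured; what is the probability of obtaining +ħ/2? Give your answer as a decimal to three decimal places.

0.100

|+y⟩ = (|+z⟩ + i|-z⟩)/√2, so ⟨+y|ψ⟩ = (1) / (√2·√5).
P = |1|² / 10 = 1/10.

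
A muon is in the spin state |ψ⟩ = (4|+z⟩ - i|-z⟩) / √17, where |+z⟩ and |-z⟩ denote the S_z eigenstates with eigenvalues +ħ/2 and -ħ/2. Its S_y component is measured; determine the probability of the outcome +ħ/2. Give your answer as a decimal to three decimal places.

|+y⟩ = (|+z⟩ + i|-z⟩)/√2, so ⟨+y|ψ⟩ = (3) / (√2·√17).
P = |3|² / 34 = 9/34.

0.265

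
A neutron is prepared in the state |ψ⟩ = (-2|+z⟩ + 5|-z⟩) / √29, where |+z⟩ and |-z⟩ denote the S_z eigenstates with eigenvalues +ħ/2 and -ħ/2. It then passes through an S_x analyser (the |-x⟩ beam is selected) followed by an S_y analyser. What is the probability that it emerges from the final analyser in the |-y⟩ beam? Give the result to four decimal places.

First analyser (S_x): P(|-x⟩) = |⟨-x|ψ⟩|² = 49/58.
After stage 1 the state is |-x⟩; P(|-y⟩) = |⟨-y|-x⟩|² = 1/2.
Joint probability = 49/58 × 1/2 = 0.4224.

0.4224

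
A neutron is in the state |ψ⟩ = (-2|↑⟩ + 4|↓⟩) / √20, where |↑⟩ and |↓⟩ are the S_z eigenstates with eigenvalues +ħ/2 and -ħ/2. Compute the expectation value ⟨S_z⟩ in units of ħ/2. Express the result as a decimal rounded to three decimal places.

⟨σ_z⟩ = |a|² - |b|² divided by |a|²+|b|², with a, b the |↑⟩, |↓⟩ amplitudes.
= (4 - 16)/20 = -12/20.
⟨S_z⟩ = (ħ/2)·⟨σ_z⟩.

-0.600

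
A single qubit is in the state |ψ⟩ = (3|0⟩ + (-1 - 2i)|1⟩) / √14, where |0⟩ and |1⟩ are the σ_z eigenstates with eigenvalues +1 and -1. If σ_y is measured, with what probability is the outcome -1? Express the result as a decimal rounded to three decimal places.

|-y⟩ = (|0⟩ - i|1⟩)/√2, so ⟨-y|ψ⟩ = (5 - i) / (√2·√14).
P = |5 - i|² / 28 = 26/28.

0.929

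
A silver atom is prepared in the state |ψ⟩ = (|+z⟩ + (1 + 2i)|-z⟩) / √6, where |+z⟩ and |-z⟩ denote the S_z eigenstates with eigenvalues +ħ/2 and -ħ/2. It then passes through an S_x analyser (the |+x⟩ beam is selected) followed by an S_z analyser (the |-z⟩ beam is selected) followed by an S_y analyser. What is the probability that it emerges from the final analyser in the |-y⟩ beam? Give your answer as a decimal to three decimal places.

0.167

First analyser (S_x): P(|+x⟩) = |⟨+x|ψ⟩|² = 8/12.
After stage 1 the state is |+x⟩; P(|-z⟩) = |⟨-z|+x⟩|² = 1/2.
After stage 2 the state is |-z⟩; P(|-y⟩) = |⟨-y|-z⟩|² = 1/2.
Joint probability = 8/12 × 1/2 × 1/2 = 0.167.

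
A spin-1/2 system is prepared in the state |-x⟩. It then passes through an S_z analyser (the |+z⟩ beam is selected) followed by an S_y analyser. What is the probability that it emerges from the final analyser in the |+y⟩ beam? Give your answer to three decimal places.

First analyser (S_z): from |-x⟩, P(|+z⟩) = 1/2.
After stage 1 the state is |+z⟩; P(|+y⟩) = |⟨+y|+z⟩|² = 1/2.
Joint probability = 1/2 × 1/2 = 0.250.

0.250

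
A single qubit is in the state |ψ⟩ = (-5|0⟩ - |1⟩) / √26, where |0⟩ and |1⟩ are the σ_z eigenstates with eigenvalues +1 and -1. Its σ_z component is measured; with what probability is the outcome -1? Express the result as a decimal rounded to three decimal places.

0.038

The -1 outcome corresponds to |1⟩. Its amplitude in |ψ⟩ is -1/√26.
P = |-1|² / 26 = 1/26.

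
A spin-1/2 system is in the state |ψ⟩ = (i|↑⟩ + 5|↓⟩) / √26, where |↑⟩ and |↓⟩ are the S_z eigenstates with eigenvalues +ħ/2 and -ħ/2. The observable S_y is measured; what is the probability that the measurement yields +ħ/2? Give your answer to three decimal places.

|+y⟩ = (|↑⟩ + i|↓⟩)/√2, so ⟨+y|ψ⟩ = (-4i) / (√2·√26).
P = |-4i|² / 52 = 16/52.

0.308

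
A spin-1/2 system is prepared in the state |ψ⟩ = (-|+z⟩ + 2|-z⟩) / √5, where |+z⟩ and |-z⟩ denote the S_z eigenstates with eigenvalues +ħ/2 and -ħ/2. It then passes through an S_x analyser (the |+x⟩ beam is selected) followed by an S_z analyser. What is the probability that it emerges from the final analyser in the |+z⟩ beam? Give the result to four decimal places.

First analyser (S_x): P(|+x⟩) = |⟨+x|ψ⟩|² = 1/10.
After stage 1 the state is |+x⟩; P(|+z⟩) = |⟨+z|+x⟩|² = 1/2.
Joint probability = 1/10 × 1/2 = 0.0500.

0.0500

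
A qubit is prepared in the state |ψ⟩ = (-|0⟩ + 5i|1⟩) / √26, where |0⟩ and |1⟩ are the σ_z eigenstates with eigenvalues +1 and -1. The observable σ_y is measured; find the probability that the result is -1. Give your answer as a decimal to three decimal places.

|-y⟩ = (|0⟩ - i|1⟩)/√2, so ⟨-y|ψ⟩ = (-6) / (√2·√26).
P = |-6|² / 52 = 36/52.

0.692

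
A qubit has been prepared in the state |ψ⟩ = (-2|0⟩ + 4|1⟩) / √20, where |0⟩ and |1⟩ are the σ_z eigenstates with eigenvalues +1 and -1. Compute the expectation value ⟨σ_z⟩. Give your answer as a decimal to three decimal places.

⟨σ_z⟩ = |a|² - |b|² divided by |a|²+|b|², with a, b the |0⟩, |1⟩ amplitudes.
= (4 - 16)/20 = -12/20.

-0.600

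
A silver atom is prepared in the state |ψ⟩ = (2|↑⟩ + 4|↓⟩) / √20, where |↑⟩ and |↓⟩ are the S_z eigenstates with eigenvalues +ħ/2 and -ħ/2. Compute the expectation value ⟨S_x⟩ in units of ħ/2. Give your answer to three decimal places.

0.800

⟨σ_x⟩ = 2 Re(a* b)/(|a|²+|b|²) with a = 2, b = 4.
a* b = 8, so ⟨σ_x⟩ = 16/20.
⟨S_x⟩ = (ħ/2)·⟨σ_x⟩.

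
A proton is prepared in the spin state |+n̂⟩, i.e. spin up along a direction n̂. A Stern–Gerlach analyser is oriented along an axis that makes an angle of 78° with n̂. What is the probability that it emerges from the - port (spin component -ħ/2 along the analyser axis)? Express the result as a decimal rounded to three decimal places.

For spin-½, the probability of finding spin-up along an axis at angle θ to the initial spin direction is cos²(θ/2); spin-down is sin²(θ/2).
θ = 78°, so P = sin²(39°) ≈ 0.396.

0.396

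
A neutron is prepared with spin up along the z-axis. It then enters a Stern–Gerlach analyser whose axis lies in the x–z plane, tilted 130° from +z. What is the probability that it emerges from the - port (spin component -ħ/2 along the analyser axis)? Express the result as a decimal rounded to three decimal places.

0.821

For spin-½, the probability of finding spin-up along an axis at angle θ to the initial spin direction is cos²(θ/2); spin-down is sin²(θ/2).
θ = 130°, so P = sin²(65°) ≈ 0.821.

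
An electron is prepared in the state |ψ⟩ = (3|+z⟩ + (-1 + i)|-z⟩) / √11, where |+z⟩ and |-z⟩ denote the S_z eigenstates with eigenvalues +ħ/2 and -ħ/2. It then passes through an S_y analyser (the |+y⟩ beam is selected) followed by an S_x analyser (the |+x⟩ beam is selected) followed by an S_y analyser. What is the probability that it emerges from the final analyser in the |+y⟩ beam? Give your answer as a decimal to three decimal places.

0.193

First analyser (S_y): P(|+y⟩) = |⟨+y|ψ⟩|² = 17/22.
After stage 1 the state is |+y⟩; P(|+x⟩) = |⟨+x|+y⟩|² = 1/2.
After stage 2 the state is |+x⟩; P(|+y⟩) = |⟨+y|+x⟩|² = 1/2.
Joint probability = 17/22 × 1/2 × 1/2 = 0.193.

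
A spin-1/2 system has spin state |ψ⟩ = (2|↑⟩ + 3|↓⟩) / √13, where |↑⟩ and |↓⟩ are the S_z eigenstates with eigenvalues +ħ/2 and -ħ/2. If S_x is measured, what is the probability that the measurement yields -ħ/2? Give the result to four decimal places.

|-x⟩ = (|↑⟩ - |↓⟩)/√2, so ⟨-x|ψ⟩ = (-1) / (√2·√13).
P = |-1|² / 26 = 1/26.

0.0385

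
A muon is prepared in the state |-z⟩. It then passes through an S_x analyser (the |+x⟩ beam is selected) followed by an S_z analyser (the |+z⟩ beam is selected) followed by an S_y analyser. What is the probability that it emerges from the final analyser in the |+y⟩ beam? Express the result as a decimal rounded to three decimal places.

First analyser (S_x): from |-z⟩, P(|+x⟩) = 1/2.
After stage 1 the state is |+x⟩; P(|+z⟩) = |⟨+z|+x⟩|² = 1/2.
After stage 2 the state is |+z⟩; P(|+y⟩) = |⟨+y|+z⟩|² = 1/2.
Joint probability = 1/2 × 1/2 × 1/2 = 0.125.

0.125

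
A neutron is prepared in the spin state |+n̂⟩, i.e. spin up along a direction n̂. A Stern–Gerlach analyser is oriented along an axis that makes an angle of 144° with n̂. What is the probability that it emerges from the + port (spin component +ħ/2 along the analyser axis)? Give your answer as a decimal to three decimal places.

0.095

For spin-½, the probability of finding spin-up along an axis at angle θ to the initial spin direction is cos²(θ/2); spin-down is sin²(θ/2).
θ = 144°, so P = cos²(72°) ≈ 0.095.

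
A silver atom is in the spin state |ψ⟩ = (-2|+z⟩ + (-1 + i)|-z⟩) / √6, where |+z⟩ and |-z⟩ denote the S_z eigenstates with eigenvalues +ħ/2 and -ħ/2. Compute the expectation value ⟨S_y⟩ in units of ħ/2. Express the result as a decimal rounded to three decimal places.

-0.667

⟨σ_y⟩ = 2 Im(a* b)/(|a|²+|b|²) with a = -2, b = (-1 + i).
a* b = (2 - 2i), so ⟨σ_y⟩ = -4/6.
⟨S_y⟩ = (ħ/2)·⟨σ_y⟩.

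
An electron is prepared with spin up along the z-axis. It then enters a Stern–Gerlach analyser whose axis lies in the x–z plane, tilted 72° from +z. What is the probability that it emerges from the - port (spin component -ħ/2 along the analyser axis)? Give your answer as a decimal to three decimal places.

0.345

For spin-½, the probability of finding spin-up along an axis at angle θ to the initial spin direction is cos²(θ/2); spin-down is sin²(θ/2).
θ = 72°, so P = sin²(36°) ≈ 0.345.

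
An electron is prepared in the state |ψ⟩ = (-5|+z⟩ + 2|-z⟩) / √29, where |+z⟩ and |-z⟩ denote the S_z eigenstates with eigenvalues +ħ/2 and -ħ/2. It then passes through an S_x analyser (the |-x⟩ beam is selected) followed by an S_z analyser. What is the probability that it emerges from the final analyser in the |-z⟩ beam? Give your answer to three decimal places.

First analyser (S_x): P(|-x⟩) = |⟨-x|ψ⟩|² = 49/58.
After stage 1 the state is |-x⟩; P(|-z⟩) = |⟨-z|-x⟩|² = 1/2.
Joint probability = 49/58 × 1/2 = 0.422.

0.422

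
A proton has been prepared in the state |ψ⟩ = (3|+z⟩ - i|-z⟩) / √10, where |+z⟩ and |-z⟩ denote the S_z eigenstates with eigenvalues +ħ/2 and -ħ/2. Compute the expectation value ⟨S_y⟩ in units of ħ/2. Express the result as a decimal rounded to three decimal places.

-0.600

⟨σ_y⟩ = 2 Im(a* b)/(|a|²+|b|²) with a = 3, b = -i.
a* b = -3i, so ⟨σ_y⟩ = -6/10.
⟨S_y⟩ = (ħ/2)·⟨σ_y⟩.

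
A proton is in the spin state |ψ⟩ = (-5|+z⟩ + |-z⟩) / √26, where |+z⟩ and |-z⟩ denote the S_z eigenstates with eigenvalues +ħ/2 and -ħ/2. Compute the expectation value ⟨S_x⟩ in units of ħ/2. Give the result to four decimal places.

⟨σ_x⟩ = 2 Re(a* b)/(|a|²+|b|²) with a = -5, b = 1.
a* b = -5, so ⟨σ_x⟩ = -10/26.
⟨S_x⟩ = (ħ/2)·⟨σ_x⟩.

-0.3846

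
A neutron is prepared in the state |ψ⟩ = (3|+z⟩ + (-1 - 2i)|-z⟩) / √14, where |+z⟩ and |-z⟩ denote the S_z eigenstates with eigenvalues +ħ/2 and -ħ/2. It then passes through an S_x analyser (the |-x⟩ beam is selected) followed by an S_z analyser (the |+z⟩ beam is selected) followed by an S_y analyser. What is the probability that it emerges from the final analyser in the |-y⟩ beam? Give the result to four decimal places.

First analyser (S_x): P(|-x⟩) = |⟨-x|ψ⟩|² = 20/28.
After stage 1 the state is |-x⟩; P(|+z⟩) = |⟨+z|-x⟩|² = 1/2.
After stage 2 the state is |+z⟩; P(|-y⟩) = |⟨-y|+z⟩|² = 1/2.
Joint probability = 20/28 × 1/2 × 1/2 = 0.1786.

0.1786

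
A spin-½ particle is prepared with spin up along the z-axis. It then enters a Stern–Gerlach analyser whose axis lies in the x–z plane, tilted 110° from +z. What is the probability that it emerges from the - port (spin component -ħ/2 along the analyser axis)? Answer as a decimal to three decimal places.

For spin-½, the probability of finding spin-up along an axis at angle θ to the initial spin direction is cos²(θ/2); spin-down is sin²(θ/2).
θ = 110°, so P = sin²(55°) ≈ 0.671.

0.671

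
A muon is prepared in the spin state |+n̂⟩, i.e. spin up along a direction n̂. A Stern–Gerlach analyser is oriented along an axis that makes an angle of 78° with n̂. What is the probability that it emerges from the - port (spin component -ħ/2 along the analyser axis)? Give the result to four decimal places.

For spin-½, the probability of finding spin-up along an axis at angle θ to the initial spin direction is cos²(θ/2); spin-down is sin²(θ/2).
θ = 78°, so P = sin²(39°) ≈ 0.3960.

0.3960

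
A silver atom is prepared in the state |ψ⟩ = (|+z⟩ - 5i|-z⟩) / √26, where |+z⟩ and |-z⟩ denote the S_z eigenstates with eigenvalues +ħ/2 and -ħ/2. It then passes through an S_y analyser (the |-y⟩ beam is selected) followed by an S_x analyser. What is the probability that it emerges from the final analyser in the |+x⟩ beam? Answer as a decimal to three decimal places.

0.346

First analyser (S_y): P(|-y⟩) = |⟨-y|ψ⟩|² = 36/52.
After stage 1 the state is |-y⟩; P(|+x⟩) = |⟨+x|-y⟩|² = 1/2.
Joint probability = 36/52 × 1/2 = 0.346.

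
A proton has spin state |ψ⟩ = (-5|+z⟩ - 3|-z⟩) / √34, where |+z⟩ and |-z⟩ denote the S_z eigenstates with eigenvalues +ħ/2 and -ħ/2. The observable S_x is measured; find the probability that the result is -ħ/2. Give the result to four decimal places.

0.0588

|-x⟩ = (|+z⟩ - |-z⟩)/√2, so ⟨-x|ψ⟩ = (-2) / (√2·√34).
P = |-2|² / 68 = 4/68.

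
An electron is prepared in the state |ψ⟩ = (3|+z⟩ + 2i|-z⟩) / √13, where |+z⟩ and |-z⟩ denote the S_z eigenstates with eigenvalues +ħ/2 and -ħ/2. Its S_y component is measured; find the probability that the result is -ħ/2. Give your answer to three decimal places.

0.038

|-y⟩ = (|+z⟩ - i|-z⟩)/√2, so ⟨-y|ψ⟩ = (1) / (√2·√13).
P = |1|² / 26 = 1/26.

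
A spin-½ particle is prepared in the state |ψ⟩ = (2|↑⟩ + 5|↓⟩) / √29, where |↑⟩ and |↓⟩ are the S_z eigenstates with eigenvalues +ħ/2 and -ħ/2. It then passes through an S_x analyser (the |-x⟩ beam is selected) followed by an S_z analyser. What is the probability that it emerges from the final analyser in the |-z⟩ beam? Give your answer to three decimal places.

First analyser (S_x): P(|-x⟩) = |⟨-x|ψ⟩|² = 9/58.
After stage 1 the state is |-x⟩; P(|-z⟩) = |⟨-z|-x⟩|² = 1/2.
Joint probability = 9/58 × 1/2 = 0.078.

0.078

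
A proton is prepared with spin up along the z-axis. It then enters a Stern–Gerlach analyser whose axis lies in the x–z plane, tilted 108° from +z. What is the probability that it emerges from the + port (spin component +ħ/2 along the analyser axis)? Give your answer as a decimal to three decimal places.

For spin-½, the probability of finding spin-up along an axis at angle θ to the initial spin direction is cos²(θ/2); spin-down is sin²(θ/2).
θ = 108°, so P = cos²(54°) ≈ 0.345.

0.345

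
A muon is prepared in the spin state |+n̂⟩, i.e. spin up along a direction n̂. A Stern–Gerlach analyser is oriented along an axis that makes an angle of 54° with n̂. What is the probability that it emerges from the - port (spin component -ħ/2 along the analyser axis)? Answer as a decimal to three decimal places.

0.206

For spin-½, the probability of finding spin-up along an axis at angle θ to the initial spin direction is cos²(θ/2); spin-down is sin²(θ/2).
θ = 54°, so P = sin²(27°) ≈ 0.206.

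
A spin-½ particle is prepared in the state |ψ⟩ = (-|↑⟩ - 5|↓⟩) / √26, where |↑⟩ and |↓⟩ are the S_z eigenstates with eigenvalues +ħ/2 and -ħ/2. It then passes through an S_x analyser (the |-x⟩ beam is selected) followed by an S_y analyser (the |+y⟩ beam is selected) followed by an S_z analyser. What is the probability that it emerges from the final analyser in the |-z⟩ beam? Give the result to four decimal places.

First analyser (S_x): P(|-x⟩) = |⟨-x|ψ⟩|² = 16/52.
After stage 1 the state is |-x⟩; P(|+y⟩) = |⟨+y|-x⟩|² = 1/2.
After stage 2 the state is |+y⟩; P(|-z⟩) = |⟨-z|+y⟩|² = 1/2.
Joint probability = 16/52 × 1/2 × 1/2 = 0.0769.

0.0769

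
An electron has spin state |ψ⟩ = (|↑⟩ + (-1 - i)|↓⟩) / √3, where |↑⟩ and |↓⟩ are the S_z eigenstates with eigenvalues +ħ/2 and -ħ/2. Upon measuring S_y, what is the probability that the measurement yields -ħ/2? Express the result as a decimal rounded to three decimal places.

0.833

|-y⟩ = (|↑⟩ - i|↓⟩)/√2, so ⟨-y|ψ⟩ = (2 - i) / (√2·√3).
P = |2 - i|² / 6 = 5/6.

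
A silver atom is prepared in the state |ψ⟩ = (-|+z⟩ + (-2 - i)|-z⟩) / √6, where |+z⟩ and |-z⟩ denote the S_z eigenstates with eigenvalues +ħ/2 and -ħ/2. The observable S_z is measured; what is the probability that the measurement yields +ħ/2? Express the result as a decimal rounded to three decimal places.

The +ħ/2 outcome corresponds to |+z⟩. Its amplitude in |ψ⟩ is -1/√6.
P = |-1|² / 6 = 1/6.

0.167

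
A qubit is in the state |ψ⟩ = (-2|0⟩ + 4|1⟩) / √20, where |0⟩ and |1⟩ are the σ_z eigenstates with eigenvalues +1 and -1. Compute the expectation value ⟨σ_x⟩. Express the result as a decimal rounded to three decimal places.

-0.800

⟨σ_x⟩ = 2 Re(a* b)/(|a|²+|b|²) with a = -2, b = 4.
a* b = -8, so ⟨σ_x⟩ = -16/20.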